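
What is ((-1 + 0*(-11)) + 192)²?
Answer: 36481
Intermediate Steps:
((-1 + 0*(-11)) + 192)² = ((-1 + 0) + 192)² = (-1 + 192)² = 191² = 36481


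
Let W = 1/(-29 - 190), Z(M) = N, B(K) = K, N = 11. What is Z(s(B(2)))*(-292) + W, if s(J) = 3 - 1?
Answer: -703429/219 ≈ -3212.0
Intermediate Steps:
s(J) = 2
Z(M) = 11
W = -1/219 (W = 1/(-219) = -1/219 ≈ -0.0045662)
Z(s(B(2)))*(-292) + W = 11*(-292) - 1/219 = -3212 - 1/219 = -703429/219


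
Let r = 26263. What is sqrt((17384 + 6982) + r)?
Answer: sqrt(50629) ≈ 225.01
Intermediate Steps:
sqrt((17384 + 6982) + r) = sqrt((17384 + 6982) + 26263) = sqrt(24366 + 26263) = sqrt(50629)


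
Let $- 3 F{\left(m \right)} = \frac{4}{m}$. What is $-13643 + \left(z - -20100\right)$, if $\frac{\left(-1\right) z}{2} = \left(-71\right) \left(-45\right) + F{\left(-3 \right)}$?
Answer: $\frac{595}{9} \approx 66.111$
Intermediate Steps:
$F{\left(m \right)} = - \frac{4}{3 m}$ ($F{\left(m \right)} = - \frac{4 \frac{1}{m}}{3} = - \frac{4}{3 m}$)
$z = - \frac{57518}{9}$ ($z = - 2 \left(\left(-71\right) \left(-45\right) - \frac{4}{3 \left(-3\right)}\right) = - 2 \left(3195 - - \frac{4}{9}\right) = - 2 \left(3195 + \frac{4}{9}\right) = \left(-2\right) \frac{28759}{9} = - \frac{57518}{9} \approx -6390.9$)
$-13643 + \left(z - -20100\right) = -13643 - - \frac{123382}{9} = -13643 + \left(- \frac{57518}{9} + 20100\right) = -13643 + \frac{123382}{9} = \frac{595}{9}$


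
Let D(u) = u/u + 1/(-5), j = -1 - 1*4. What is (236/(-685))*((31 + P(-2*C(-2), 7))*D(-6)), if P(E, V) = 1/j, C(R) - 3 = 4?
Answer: -145376/17125 ≈ -8.4891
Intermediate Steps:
C(R) = 7 (C(R) = 3 + 4 = 7)
j = -5 (j = -1 - 4 = -5)
P(E, V) = -⅕ (P(E, V) = 1/(-5) = -⅕)
D(u) = ⅘ (D(u) = 1 + 1*(-⅕) = 1 - ⅕ = ⅘)
(236/(-685))*((31 + P(-2*C(-2), 7))*D(-6)) = (236/(-685))*((31 - ⅕)*(⅘)) = (236*(-1/685))*((154/5)*(⅘)) = -236/685*616/25 = -145376/17125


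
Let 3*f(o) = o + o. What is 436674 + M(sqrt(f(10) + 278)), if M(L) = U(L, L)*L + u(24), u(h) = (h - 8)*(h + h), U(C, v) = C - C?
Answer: 437442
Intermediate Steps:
U(C, v) = 0
f(o) = 2*o/3 (f(o) = (o + o)/3 = (2*o)/3 = 2*o/3)
u(h) = 2*h*(-8 + h) (u(h) = (-8 + h)*(2*h) = 2*h*(-8 + h))
M(L) = 768 (M(L) = 0*L + 2*24*(-8 + 24) = 0 + 2*24*16 = 0 + 768 = 768)
436674 + M(sqrt(f(10) + 278)) = 436674 + 768 = 437442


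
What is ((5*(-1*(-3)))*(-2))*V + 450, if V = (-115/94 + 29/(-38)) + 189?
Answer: -4608240/893 ≈ -5160.4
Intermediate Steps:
V = 167003/893 (V = (-115*1/94 + 29*(-1/38)) + 189 = (-115/94 - 29/38) + 189 = -1774/893 + 189 = 167003/893 ≈ 187.01)
((5*(-1*(-3)))*(-2))*V + 450 = ((5*(-1*(-3)))*(-2))*(167003/893) + 450 = ((5*3)*(-2))*(167003/893) + 450 = (15*(-2))*(167003/893) + 450 = -30*167003/893 + 450 = -5010090/893 + 450 = -4608240/893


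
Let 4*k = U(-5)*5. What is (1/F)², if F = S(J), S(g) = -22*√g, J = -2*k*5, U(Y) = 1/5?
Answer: -1/1210 ≈ -0.00082645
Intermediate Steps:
U(Y) = ⅕
k = ¼ (k = ((⅕)*5)/4 = (¼)*1 = ¼ ≈ 0.25000)
J = -5/2 (J = -2*¼*5 = -½*5 = -5/2 ≈ -2.5000)
F = -11*I*√10 ≈ -34.785*I
(1/F)² = (1/(-11*I*√10))² = (I*√10/110)² = -1/1210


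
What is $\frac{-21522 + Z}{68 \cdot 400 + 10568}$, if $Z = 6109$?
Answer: $- \frac{15413}{37768} \approx -0.4081$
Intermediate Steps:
$\frac{-21522 + Z}{68 \cdot 400 + 10568} = \frac{-21522 + 6109}{68 \cdot 400 + 10568} = - \frac{15413}{27200 + 10568} = - \frac{15413}{37768}$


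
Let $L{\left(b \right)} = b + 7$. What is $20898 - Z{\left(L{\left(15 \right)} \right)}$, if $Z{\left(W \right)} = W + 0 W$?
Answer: $20876$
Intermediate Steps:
$L{\left(b \right)} = 7 + b$
$Z{\left(W \right)} = W$ ($Z{\left(W \right)} = W + 0 = W$)
$20898 - Z{\left(L{\left(15 \right)} \right)} = 20898 - \left(7 + 15\right) = 20898 - 22 = 20876$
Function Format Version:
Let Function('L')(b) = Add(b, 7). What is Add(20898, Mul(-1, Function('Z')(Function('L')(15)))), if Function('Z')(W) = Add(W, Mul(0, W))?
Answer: 20876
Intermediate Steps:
Function('L')(b) = Add(7, b)
Function('Z')(W) = W (Function('Z')(W) = Add(W, 0) = W)
Add(20898, Mul(-1, Function('Z')(Function('L')(15)))) = Add(20898, Mul(-1, Add(7, 15))) = Add(20898, Mul(-1, 22)) = Add(20898, -22) = 20876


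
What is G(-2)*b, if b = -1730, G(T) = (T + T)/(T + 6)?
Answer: 1730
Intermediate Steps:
G(T) = 2*T/(6 + T) (G(T) = (2*T)/(6 + T) = 2*T/(6 + T))
G(-2)*b = (2*(-2)/(6 - 2))*(-1730) = (2*(-2)/4)*(-1730) = (2*(-2)*(¼))*(-1730) = -1*(-1730) = 1730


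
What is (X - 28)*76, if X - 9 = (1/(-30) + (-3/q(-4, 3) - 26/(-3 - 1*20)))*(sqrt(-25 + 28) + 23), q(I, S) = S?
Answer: -19114/15 + 2546*sqrt(3)/345 ≈ -1261.5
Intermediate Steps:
X = 337/30 + 67*sqrt(3)/690 (X = 9 + (1/(-30) + (-3/3 - 26/(-3 - 1*20)))*(sqrt(-25 + 28) + 23) = 9 + (-1/30 + (-3*1/3 - 26/(-3 - 20)))*(sqrt(3) + 23) = 9 + (-1/30 + (-1 - 26/(-23)))*(23 + sqrt(3)) = 9 + (-1/30 + (-1 - 26*(-1/23)))*(23 + sqrt(3)) = 9 + (-1/30 + (-1 + 26/23))*(23 + sqrt(3)) = 9 + (-1/30 + 3/23)*(23 + sqrt(3)) = 9 + 67*(23 + sqrt(3))/690 = 9 + (67/30 + 67*sqrt(3)/690) = 337/30 + 67*sqrt(3)/690 ≈ 11.402)
(X - 28)*76 = ((337/30 + 67*sqrt(3)/690) - 28)*76 = (-503/30 + 67*sqrt(3)/690)*76 = -19114/15 + 2546*sqrt(3)/345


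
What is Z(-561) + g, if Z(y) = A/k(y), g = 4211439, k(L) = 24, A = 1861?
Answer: 101076397/24 ≈ 4.2115e+6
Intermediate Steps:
Z(y) = 1861/24
Z(-561) + g = 1861/24 + 4211439 = 101076397/24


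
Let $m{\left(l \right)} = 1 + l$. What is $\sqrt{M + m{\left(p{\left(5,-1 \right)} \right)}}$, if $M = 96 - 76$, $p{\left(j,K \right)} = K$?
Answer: $2 \sqrt{5} \approx 4.4721$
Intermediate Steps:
$M = 20$
$\sqrt{M + m{\left(p{\left(5,-1 \right)} \right)}} = \sqrt{20 + \left(1 - 1\right)} = \sqrt{20 + 0} = \sqrt{20} = 2 \sqrt{5}$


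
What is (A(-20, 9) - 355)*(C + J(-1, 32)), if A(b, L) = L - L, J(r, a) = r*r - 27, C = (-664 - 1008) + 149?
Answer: 549895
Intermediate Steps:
C = -1523 (C = -1672 + 149 = -1523)
J(r, a) = -27 + r**2 (J(r, a) = r**2 - 27 = -27 + r**2)
A(b, L) = 0
(A(-20, 9) - 355)*(C + J(-1, 32)) = (0 - 355)*(-1523 + (-27 + (-1)**2)) = -355*(-1523 + (-27 + 1)) = -355*(-1523 - 26) = -355*(-1549) = 549895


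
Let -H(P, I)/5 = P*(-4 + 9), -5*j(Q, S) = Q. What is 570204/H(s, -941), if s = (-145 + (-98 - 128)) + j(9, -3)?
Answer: 142551/2330 ≈ 61.181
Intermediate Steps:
j(Q, S) = -Q/5
s = -1864/5 (s = (-145 + (-98 - 128)) - ⅕*9 = (-145 - 226) - 9/5 = -371 - 9/5 = -1864/5 ≈ -372.80)
H(P, I) = -25*P (H(P, I) = -5*P*(-4 + 9) = -5*P*5 = -25*P)
570204/H(s, -941) = 570204/((-25*(-1864/5))) = 570204/9320 = 570204*(1/9320) = 142551/2330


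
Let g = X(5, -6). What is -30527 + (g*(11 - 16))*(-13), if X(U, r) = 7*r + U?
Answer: -32932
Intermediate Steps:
X(U, r) = U + 7*r
g = -37 (g = 5 + 7*(-6) = 5 - 42 = -37)
-30527 + (g*(11 - 16))*(-13) = -30527 - 37*(11 - 16)*(-13) = -30527 - 37*(-5)*(-13) = -30527 + 185*(-13) = -30527 - 2405 = -32932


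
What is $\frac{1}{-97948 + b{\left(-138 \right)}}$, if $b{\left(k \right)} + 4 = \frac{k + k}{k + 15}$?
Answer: $- \frac{41}{4015940} \approx -1.0209 \cdot 10^{-5}$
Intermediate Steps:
$b{\left(k \right)} = -4 + \frac{2 k}{15 + k}$ ($b{\left(k \right)} = -4 + \frac{k + k}{k + 15} = -4 + \frac{2 k}{15 + k}$)
$\frac{1}{-97948 + b{\left(-138 \right)}} = \frac{1}{-97948 + \frac{2 \left(-30 - -138\right)}{15 - 138}} = \frac{1}{-97948 + \frac{2 \left(-30 + 138\right)}{-123}} = \frac{1}{-97948 + 2 \left(- \frac{1}{123}\right) 108} = \frac{1}{-97948 - \frac{72}{41}} = \frac{1}{- \frac{4015940}{41}} = - \frac{41}{4015940}$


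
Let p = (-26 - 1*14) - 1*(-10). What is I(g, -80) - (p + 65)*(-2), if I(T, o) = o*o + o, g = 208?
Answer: 6390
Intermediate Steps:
I(T, o) = o + o² (I(T, o) = o² + o = o + o²)
p = -30 (p = (-26 - 14) + 10 = -40 + 10 = -30)
I(g, -80) - (p + 65)*(-2) = -80*(1 - 80) - (-30 + 65)*(-2) = -80*(-79) - 35*(-2) = 6320 - 1*(-70) = 6320 + 70 = 6390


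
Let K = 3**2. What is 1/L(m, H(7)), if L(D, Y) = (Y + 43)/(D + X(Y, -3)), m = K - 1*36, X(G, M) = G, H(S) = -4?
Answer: -31/39 ≈ -0.79487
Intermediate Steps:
K = 9
m = -27 (m = 9 - 1*36 = 9 - 36 = -27)
L(D, Y) = (43 + Y)/(D + Y) (L(D, Y) = (Y + 43)/(D + Y) = (43 + Y)/(D + Y))
1/L(m, H(7)) = 1/((43 - 4)/(-27 - 4)) = 1/(39/(-31)) = 1/(-1/31*39) = 1/(-39/31) = -31/39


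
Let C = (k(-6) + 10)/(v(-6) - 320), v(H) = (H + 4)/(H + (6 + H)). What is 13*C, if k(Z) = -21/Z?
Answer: -1053/1918 ≈ -0.54901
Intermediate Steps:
v(H) = (4 + H)/(6 + 2*H)
C = -81/1918 (C = (-21/(-6) + 10)/((4 - 6)/(2*(3 - 6)) - 320) = (-21*(-1/6) + 10)/((1/2)*(-2)/(-3) - 320) = (7/2 + 10)/((1/2)*(-1/3)*(-2) - 320) = 27/(2*(1/3 - 320)) = 27/(2*(-959/3)) = (27/2)*(-3/959) = -81/1918 ≈ -0.042232)
13*C = 13*(-81/1918) = -1053/1918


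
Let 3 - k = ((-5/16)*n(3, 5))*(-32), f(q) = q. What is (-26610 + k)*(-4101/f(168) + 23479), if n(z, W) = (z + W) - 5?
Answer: -34986554109/56 ≈ -6.2476e+8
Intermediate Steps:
n(z, W) = -5 + W + z (n(z, W) = (W + z) - 5 = -5 + W + z)
k = -27 (k = 3 - (-5/16)*(-5 + 5 + 3)*(-32) = 3 - -5*1/16*3*(-32) = 3 - (-5/16*3)*(-32) = 3 - (-15)*(-32)/16 = 3 - 1*30 = 3 - 30 = -27)
(-26610 + k)*(-4101/f(168) + 23479) = (-26610 - 27)*(-4101/168 + 23479) = -26637*(-4101*1/168 + 23479) = -26637*(-1367/56 + 23479) = -26637*1313457/56 = -34986554109/56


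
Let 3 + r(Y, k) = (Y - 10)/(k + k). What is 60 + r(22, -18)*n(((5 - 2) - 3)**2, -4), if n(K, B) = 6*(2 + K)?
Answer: 20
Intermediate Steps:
n(K, B) = 12 + 6*K
r(Y, k) = -3 + (-10 + Y)/(2*k) (r(Y, k) = -3 + (Y - 10)/(k + k) = -3 + (-10 + Y)/((2*k)) = -3 + (-10 + Y)*(1/(2*k)) = -3 + (-10 + Y)/(2*k))
60 + r(22, -18)*n(((5 - 2) - 3)**2, -4) = 60 + ((1/2)*(-10 + 22 - 6*(-18))/(-18))*(12 + 6*((5 - 2) - 3)**2) = 60 + ((1/2)*(-1/18)*(-10 + 22 + 108))*(12 + 6*(3 - 3)**2) = 60 + ((1/2)*(-1/18)*120)*(12 + 6*0**2) = 60 - 10*(12 + 6*0)/3 = 60 - 10*(12 + 0)/3 = 60 - 10/3*12 = 60 - 40 = 20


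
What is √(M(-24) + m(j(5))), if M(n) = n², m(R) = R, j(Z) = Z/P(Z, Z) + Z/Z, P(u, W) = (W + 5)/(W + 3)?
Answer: √581 ≈ 24.104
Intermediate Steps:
P(u, W) = (5 + W)/(3 + W)
j(Z) = 1 + Z*(3 + Z)/(5 + Z) (j(Z) = Z/(((5 + Z)/(3 + Z))) + Z/Z = Z*((3 + Z)/(5 + Z)) + 1 = Z*(3 + Z)/(5 + Z) + 1 = 1 + Z*(3 + Z)/(5 + Z))
√(M(-24) + m(j(5))) = √((-24)² + (5 + 5 + 5*(3 + 5))/(5 + 5)) = √(576 + (5 + 5 + 5*8)/10) = √(576 + (5 + 5 + 40)/10) = √(576 + (⅒)*50) = √(576 + 5) = √581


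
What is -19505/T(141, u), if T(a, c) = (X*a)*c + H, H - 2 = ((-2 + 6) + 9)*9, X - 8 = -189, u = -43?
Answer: -19505/1097522 ≈ -0.017772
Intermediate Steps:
X = -181 (X = 8 - 189 = -181)
H = 119 (H = 2 + ((-2 + 6) + 9)*9 = 2 + (4 + 9)*9 = 2 + 13*9 = 2 + 117 = 119)
T(a, c) = 119 - 181*a*c (T(a, c) = (-181*a)*c + 119 = -181*a*c + 119 = 119 - 181*a*c)
-19505/T(141, u) = -19505/(119 - 181*141*(-43)) = -19505/(119 + 1097403) = -19505/1097522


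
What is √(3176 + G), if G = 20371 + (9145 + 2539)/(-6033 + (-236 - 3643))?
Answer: √144582738510/2478 ≈ 153.45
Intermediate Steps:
G = 50476417/2478 (G = 20371 + 11684/(-6033 - 3879) = 20371 + 11684/(-9912) = 20371 + 11684*(-1/9912) = 20371 - 2921/2478 = 50476417/2478 ≈ 20370.)
√(3176 + G) = √(3176 + 50476417/2478) = √(58346545/2478) = √144582738510/2478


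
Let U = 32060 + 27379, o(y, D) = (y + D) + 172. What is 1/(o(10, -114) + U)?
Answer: 1/59507 ≈ 1.6805e-5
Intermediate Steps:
o(y, D) = 172 + D + y (o(y, D) = (D + y) + 172 = 172 + D + y)
U = 59439
1/(o(10, -114) + U) = 1/((172 - 114 + 10) + 59439) = 1/(68 + 59439) = 1/59507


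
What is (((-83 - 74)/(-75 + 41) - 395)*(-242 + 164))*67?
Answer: 34682349/17 ≈ 2.0401e+6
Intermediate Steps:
(((-83 - 74)/(-75 + 41) - 395)*(-242 + 164))*67 = ((-157/(-34) - 395)*(-78))*67 = ((-157*(-1/34) - 395)*(-78))*67 = ((157/34 - 395)*(-78))*67 = -13273/34*(-78)*67 = (517647/17)*67 = 34682349/17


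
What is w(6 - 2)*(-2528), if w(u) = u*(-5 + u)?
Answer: 10112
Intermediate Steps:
w(6 - 2)*(-2528) = ((6 - 2)*(-5 + (6 - 2)))*(-2528) = (4*(-5 + 4))*(-2528) = (4*(-1))*(-2528) = -4*(-2528) = 10112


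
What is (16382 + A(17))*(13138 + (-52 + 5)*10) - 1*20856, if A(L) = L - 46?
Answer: 207138948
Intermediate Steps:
A(L) = -46 + L
(16382 + A(17))*(13138 + (-52 + 5)*10) - 1*20856 = (16382 + (-46 + 17))*(13138 + (-52 + 5)*10) - 1*20856 = (16382 - 29)*(13138 - 47*10) - 20856 = 16353*(13138 - 470) - 20856 = 16353*12668 - 20856 = 207159804 - 20856 = 207138948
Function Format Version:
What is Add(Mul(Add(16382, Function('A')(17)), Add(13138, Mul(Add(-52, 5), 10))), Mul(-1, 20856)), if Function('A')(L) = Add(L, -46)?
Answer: 207138948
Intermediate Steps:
Function('A')(L) = Add(-46, L)
Add(Mul(Add(16382, Function('A')(17)), Add(13138, Mul(Add(-52, 5), 10))), Mul(-1, 20856)) = Add(Mul(Add(16382, Add(-46, 17)), Add(13138, Mul(Add(-52, 5), 10))), Mul(-1, 20856)) = Add(Mul(Add(16382, -29), Add(13138, Mul(-47, 10))), -20856) = Add(Mul(16353, Add(13138, -470)), -20856) = Add(Mul(16353, 12668), -20856) = Add(207159804, -20856) = 207138948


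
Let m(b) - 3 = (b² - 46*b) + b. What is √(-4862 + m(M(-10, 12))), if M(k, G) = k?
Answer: I*√4309 ≈ 65.643*I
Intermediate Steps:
m(b) = 3 + b² - 45*b (m(b) = 3 + ((b² - 46*b) + b) = 3 + (b² - 45*b) = 3 + b² - 45*b)
√(-4862 + m(M(-10, 12))) = √(-4862 + (3 + (-10)² - 45*(-10))) = √(-4862 + (3 + 100 + 450)) = √(-4862 + 553) = √(-4309) = I*√4309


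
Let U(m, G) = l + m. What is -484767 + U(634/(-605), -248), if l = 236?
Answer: -293141889/605 ≈ -4.8453e+5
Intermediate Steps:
U(m, G) = 236 + m
-484767 + U(634/(-605), -248) = -484767 + (236 + 634/(-605)) = -484767 + (236 + 634*(-1/605)) = -484767 + (236 - 634/605) = -484767 + 142146/605 = -293141889/605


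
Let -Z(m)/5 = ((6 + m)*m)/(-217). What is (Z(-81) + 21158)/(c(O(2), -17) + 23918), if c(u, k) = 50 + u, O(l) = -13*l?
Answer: 4621661/5195414 ≈ 0.88957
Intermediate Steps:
Z(m) = 5*m*(6 + m)/217 (Z(m) = -5*(6 + m)*m/(-217) = -5*m*(6 + m)*(-1)/217 = -(-5)*m*(6 + m)/217 = 5*m*(6 + m)/217)
(Z(-81) + 21158)/(c(O(2), -17) + 23918) = ((5/217)*(-81)*(6 - 81) + 21158)/((50 - 13*2) + 23918) = ((5/217)*(-81)*(-75) + 21158)/((50 - 26) + 23918) = (30375/217 + 21158)/(24 + 23918) = (4621661/217)/23942 = (4621661/217)*(1/23942) = 4621661/5195414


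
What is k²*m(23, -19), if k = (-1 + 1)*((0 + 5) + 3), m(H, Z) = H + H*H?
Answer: 0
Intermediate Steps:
m(H, Z) = H + H²
k = 0 (k = 0*(5 + 3) = 0*8 = 0)
k²*m(23, -19) = 0²*(23*(1 + 23)) = 0*(23*24) = 0*552 = 0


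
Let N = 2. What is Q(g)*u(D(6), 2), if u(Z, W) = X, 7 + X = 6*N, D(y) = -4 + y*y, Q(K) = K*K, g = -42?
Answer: 8820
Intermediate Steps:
Q(K) = K²
D(y) = -4 + y²
X = 5 (X = -7 + 6*2 = -7 + 12 = 5)
u(Z, W) = 5
Q(g)*u(D(6), 2) = (-42)²*5 = 1764*5 = 8820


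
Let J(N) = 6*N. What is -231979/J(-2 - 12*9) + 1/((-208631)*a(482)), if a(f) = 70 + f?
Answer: 202391681309/575821560 ≈ 351.48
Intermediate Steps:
-231979/J(-2 - 12*9) + 1/((-208631)*a(482)) = -231979*1/(6*(-2 - 12*9)) + 1/((-208631)*(70 + 482)) = -231979*1/(6*(-2 - 108)) - 1/208631/552 = -231979/(6*(-110)) - 1/208631*1/552 = -231979/(-660) - 1/115164312 = -231979*(-1/660) - 1/115164312 = 21089/60 - 1/115164312 = 202391681309/575821560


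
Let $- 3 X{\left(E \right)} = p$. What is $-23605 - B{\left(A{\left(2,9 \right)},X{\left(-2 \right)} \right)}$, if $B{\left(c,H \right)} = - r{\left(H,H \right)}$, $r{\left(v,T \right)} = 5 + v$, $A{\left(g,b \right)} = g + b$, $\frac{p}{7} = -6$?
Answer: $-23586$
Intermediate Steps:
$p = -42$ ($p = 7 \left(-6\right) = -42$)
$A{\left(g,b \right)} = b + g$
$X{\left(E \right)} = 14$ ($X{\left(E \right)} = \left(- \frac{1}{3}\right) \left(-42\right) = 14$)
$B{\left(c,H \right)} = -5 - H$ ($B{\left(c,H \right)} = - (5 + H) = -5 - H$)
$-23605 - B{\left(A{\left(2,9 \right)},X{\left(-2 \right)} \right)} = -23605 - \left(-5 - 14\right) = -23605 - -19 = -23605 + 19 = -23586$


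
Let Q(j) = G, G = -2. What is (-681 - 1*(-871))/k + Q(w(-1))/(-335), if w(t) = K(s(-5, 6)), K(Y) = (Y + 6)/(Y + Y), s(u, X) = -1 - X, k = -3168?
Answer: -28657/530640 ≈ -0.054005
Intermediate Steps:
K(Y) = (6 + Y)/(2*Y) (K(Y) = (6 + Y)/((2*Y)) = (6 + Y)*(1/(2*Y)) = (6 + Y)/(2*Y))
w(t) = 1/14 (w(t) = (6 + (-1 - 1*6))/(2*(-1 - 1*6)) = (6 + (-1 - 6))/(2*(-1 - 6)) = (1/2)*(6 - 7)/(-7) = (1/2)*(-1/7)*(-1) = 1/14)
Q(j) = -2
(-681 - 1*(-871))/k + Q(w(-1))/(-335) = (-681 - 1*(-871))/(-3168) - 2/(-335) = (-681 + 871)*(-1/3168) - 2*(-1/335) = 190*(-1/3168) + 2/335 = -95/1584 + 2/335 = -28657/530640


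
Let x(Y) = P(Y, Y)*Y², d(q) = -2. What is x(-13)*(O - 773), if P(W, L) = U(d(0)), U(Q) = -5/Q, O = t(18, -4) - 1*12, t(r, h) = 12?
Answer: -653185/2 ≈ -3.2659e+5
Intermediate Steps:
O = 0 (O = 12 - 1*12 = 12 - 12 = 0)
P(W, L) = 5/2 (P(W, L) = -5/(-2) = -5*(-½) = 5/2)
x(Y) = 5*Y²/2
x(-13)*(O - 773) = ((5/2)*(-13)²)*(0 - 773) = ((5/2)*169)*(-773) = (845/2)*(-773) = -653185/2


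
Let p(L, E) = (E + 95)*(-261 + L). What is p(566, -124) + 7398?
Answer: -1447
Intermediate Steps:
p(L, E) = (-261 + L)*(95 + E) (p(L, E) = (95 + E)*(-261 + L) = (-261 + L)*(95 + E))
p(566, -124) + 7398 = (-24795 - 261*(-124) + 95*566 - 124*566) + 7398 = (-24795 + 32364 + 53770 - 70184) + 7398 = -8845 + 7398 = -1447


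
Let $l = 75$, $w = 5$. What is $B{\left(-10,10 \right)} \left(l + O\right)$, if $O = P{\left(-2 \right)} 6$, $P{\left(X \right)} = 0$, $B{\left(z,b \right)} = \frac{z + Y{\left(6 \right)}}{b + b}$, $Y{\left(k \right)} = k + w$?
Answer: $\frac{15}{4} \approx 3.75$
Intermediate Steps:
$Y{\left(k \right)} = 5 + k$ ($Y{\left(k \right)} = k + 5 = 5 + k$)
$B{\left(z,b \right)} = \frac{11 + z}{2 b}$ ($B{\left(z,b \right)} = \frac{z + \left(5 + 6\right)}{b + b} = \frac{z + 11}{2 b} = \left(11 + z\right) \frac{1}{2 b} = \frac{11 + z}{2 b}$)
$O = 0$ ($O = 0 \cdot 6 = 0$)
$B{\left(-10,10 \right)} \left(l + O\right) = \frac{11 - 10}{2 \cdot 10} \left(75 + 0\right) = \frac{1}{2} \cdot \frac{1}{10} \cdot 1 \cdot 75 = \frac{1}{20} \cdot 75 = \frac{15}{4}$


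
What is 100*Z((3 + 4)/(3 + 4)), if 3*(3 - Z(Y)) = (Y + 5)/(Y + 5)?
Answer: 800/3 ≈ 266.67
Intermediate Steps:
Z(Y) = 8/3 (Z(Y) = 3 - (Y + 5)/(3*(Y + 5)) = 3 - (5 + Y)/(3*(5 + Y)) = 3 - ⅓*1 = 3 - ⅓ = 8/3)
100*Z((3 + 4)/(3 + 4)) = 100*(8/3) = 800/3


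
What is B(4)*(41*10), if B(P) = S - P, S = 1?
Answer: -1230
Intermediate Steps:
B(P) = 1 - P
B(4)*(41*10) = (1 - 1*4)*(41*10) = (1 - 4)*410 = -3*410 = -1230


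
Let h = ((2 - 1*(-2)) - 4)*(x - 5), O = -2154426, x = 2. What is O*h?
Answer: 0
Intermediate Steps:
h = 0 (h = ((2 - 1*(-2)) - 4)*(2 - 5) = ((2 + 2) - 4)*(-3) = (4 - 4)*(-3) = 0*(-3) = 0)
O*h = -2154426*0 = 0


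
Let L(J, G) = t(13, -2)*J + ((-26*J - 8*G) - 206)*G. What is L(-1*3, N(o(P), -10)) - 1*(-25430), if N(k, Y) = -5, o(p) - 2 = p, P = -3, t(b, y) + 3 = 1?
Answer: 25876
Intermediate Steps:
t(b, y) = -2 (t(b, y) = -3 + 1 = -2)
o(p) = 2 + p
L(J, G) = -2*J + G*(-206 - 26*J - 8*G) (L(J, G) = -2*J + ((-26*J - 8*G) - 206)*G = -2*J + (-206 - 26*J - 8*G)*G = -2*J + G*(-206 - 26*J - 8*G))
L(-1*3, N(o(P), -10)) - 1*(-25430) = (-206*(-5) - 8*(-5)² - (-2)*3 - 26*(-5)*(-1*3)) - 1*(-25430) = (1030 - 8*25 - 2*(-3) - 26*(-5)*(-3)) + 25430 = (1030 - 200 + 6 - 390) + 25430 = 446 + 25430 = 25876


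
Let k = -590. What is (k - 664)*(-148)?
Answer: 185592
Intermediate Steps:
(k - 664)*(-148) = (-590 - 664)*(-148) = -1254*(-148) = 185592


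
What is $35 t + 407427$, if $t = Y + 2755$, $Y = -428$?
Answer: $488872$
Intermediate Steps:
$t = 2327$ ($t = -428 + 2755 = 2327$)
$35 t + 407427 = 35 \cdot 2327 + 407427 = 81445 + 407427 = 488872$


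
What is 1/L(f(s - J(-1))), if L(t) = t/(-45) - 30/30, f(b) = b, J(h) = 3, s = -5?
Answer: -45/37 ≈ -1.2162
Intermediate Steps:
L(t) = -1 - t/45 (L(t) = t*(-1/45) - 30*1/30 = -t/45 - 1 = -1 - t/45)
1/L(f(s - J(-1))) = 1/(-1 - (-5 - 1*3)/45) = 1/(-1 - (-5 - 3)/45) = 1/(-1 - 1/45*(-8)) = 1/(-1 + 8/45) = 1/(-37/45) = -45/37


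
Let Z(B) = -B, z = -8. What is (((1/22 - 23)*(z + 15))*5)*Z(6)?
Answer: 53025/11 ≈ 4820.5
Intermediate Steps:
(((1/22 - 23)*(z + 15))*5)*Z(6) = (((1/22 - 23)*(-8 + 15))*5)*(-1*6) = (((1/22 - 23)*7)*5)*(-6) = (-505/22*7*5)*(-6) = -3535/22*5*(-6) = -17675/22*(-6) = 53025/11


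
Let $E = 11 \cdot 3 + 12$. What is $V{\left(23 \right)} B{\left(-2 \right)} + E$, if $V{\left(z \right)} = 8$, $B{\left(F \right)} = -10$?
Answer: $-35$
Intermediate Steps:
$E = 45$ ($E = 33 + 12 = 45$)
$V{\left(23 \right)} B{\left(-2 \right)} + E = 8 \left(-10\right) + 45 = -80 + 45 = -35$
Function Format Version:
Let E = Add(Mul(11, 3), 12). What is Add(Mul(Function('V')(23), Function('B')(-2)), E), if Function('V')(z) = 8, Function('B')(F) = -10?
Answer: -35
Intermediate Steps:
E = 45 (E = Add(33, 12) = 45)
Add(Mul(Function('V')(23), Function('B')(-2)), E) = Add(Mul(8, -10), 45) = Add(-80, 45) = -35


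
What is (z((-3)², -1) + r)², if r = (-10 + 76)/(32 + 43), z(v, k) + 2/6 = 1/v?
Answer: 21904/50625 ≈ 0.43267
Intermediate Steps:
z(v, k) = -⅓ + 1/v
r = 22/25 (r = 66/75 = 66*(1/75) = 22/25 ≈ 0.88000)
(z((-3)², -1) + r)² = ((3 - 1*(-3)²)/(3*((-3)²)) + 22/25)² = ((⅓)*(3 - 1*9)/9 + 22/25)² = ((⅓)*(⅑)*(3 - 9) + 22/25)² = ((⅓)*(⅑)*(-6) + 22/25)² = (-2/9 + 22/25)² = (148/225)² = 21904/50625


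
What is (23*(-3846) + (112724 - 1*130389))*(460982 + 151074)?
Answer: -64953218888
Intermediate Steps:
(23*(-3846) + (112724 - 1*130389))*(460982 + 151074) = (-88458 + (112724 - 130389))*612056 = (-88458 - 17665)*612056 = -106123*612056 = -64953218888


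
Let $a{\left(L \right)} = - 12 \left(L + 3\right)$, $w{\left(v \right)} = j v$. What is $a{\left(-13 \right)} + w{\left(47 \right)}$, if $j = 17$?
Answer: $919$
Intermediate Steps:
$w{\left(v \right)} = 17 v$
$a{\left(L \right)} = -36 - 12 L$ ($a{\left(L \right)} = - 12 \left(3 + L\right) = -36 - 12 L$)
$a{\left(-13 \right)} + w{\left(47 \right)} = \left(-36 - -156\right) + 17 \cdot 47 = \left(-36 + 156\right) + 799 = 120 + 799 = 919$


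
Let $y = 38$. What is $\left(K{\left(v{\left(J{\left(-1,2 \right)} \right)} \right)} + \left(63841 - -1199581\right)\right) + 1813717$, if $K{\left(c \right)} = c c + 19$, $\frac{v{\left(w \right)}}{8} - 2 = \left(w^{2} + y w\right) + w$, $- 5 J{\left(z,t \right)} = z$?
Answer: $\frac{1927096774}{625} \approx 3.0834 \cdot 10^{6}$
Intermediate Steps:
$J{\left(z,t \right)} = - \frac{z}{5}$
$v{\left(w \right)} = 16 + 8 w^{2} + 312 w$ ($v{\left(w \right)} = 16 + 8 \left(\left(w^{2} + 38 w\right) + w\right) = 16 + 8 \left(w^{2} + 39 w\right) = 16 + \left(8 w^{2} + 312 w\right) = 16 + 8 w^{2} + 312 w$)
$K{\left(c \right)} = 19 + c^{2}$ ($K{\left(c \right)} = c^{2} + 19 = 19 + c^{2}$)
$\left(K{\left(v{\left(J{\left(-1,2 \right)} \right)} \right)} + \left(63841 - -1199581\right)\right) + 1813717 = \left(\left(19 + \left(16 + 8 \left(\left(- \frac{1}{5}\right) \left(-1\right)\right)^{2} + 312 \left(\left(- \frac{1}{5}\right) \left(-1\right)\right)\right)^{2}\right) + \left(63841 - -1199581\right)\right) + 1813717 = \left(\left(19 + \left(16 + \frac{8}{25} + 312 \cdot \frac{1}{5}\right)^{2}\right) + \left(63841 + 1199581\right)\right) + 1813717 = \left(\left(19 + \left(16 + 8 \cdot \frac{1}{25} + \frac{312}{5}\right)^{2}\right) + 1263422\right) + 1813717 = \left(\left(19 + \left(16 + \frac{8}{25} + \frac{312}{5}\right)^{2}\right) + 1263422\right) + 1813717 = \left(\left(19 + \left(\frac{1968}{25}\right)^{2}\right) + 1263422\right) + 1813717 = \left(\left(19 + \frac{3873024}{625}\right) + 1263422\right) + 1813717 = \left(\frac{3884899}{625} + 1263422\right) + 1813717 = \frac{793523649}{625} + 1813717 = \frac{1927096774}{625}$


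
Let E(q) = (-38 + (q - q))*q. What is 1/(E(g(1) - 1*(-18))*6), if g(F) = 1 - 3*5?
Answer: -1/912 ≈ -0.0010965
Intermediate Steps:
g(F) = -14 (g(F) = 1 - 15 = -14)
E(q) = -38*q (E(q) = (-38 + 0)*q = -38*q)
1/(E(g(1) - 1*(-18))*6) = 1/(-38*(-14 - 1*(-18))*6) = 1/(-38*(-14 + 18)*6) = 1/(-38*4*6) = 1/(-152*6) = 1/(-912) = -1/912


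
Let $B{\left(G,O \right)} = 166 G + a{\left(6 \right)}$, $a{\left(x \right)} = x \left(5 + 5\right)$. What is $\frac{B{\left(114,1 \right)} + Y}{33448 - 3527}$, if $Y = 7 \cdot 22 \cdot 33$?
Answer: $\frac{24066}{29921} \approx 0.80432$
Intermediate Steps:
$a{\left(x \right)} = 10 x$ ($a{\left(x \right)} = x 10 = 10 x$)
$Y = 5082$ ($Y = 154 \cdot 33 = 5082$)
$B{\left(G,O \right)} = 60 + 166 G$ ($B{\left(G,O \right)} = 166 G + 10 \cdot 6 = 166 G + 60 = 60 + 166 G$)
$\frac{B{\left(114,1 \right)} + Y}{33448 - 3527} = \frac{\left(60 + 166 \cdot 114\right) + 5082}{33448 - 3527} = \frac{\left(60 + 18924\right) + 5082}{29921} = \left(18984 + 5082\right) \frac{1}{29921} = 24066 \cdot \frac{1}{29921} = \frac{24066}{29921}$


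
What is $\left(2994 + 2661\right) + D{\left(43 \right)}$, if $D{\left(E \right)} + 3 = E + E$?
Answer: $5738$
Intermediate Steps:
$D{\left(E \right)} = -3 + 2 E$ ($D{\left(E \right)} = -3 + \left(E + E\right) = -3 + 2 E$)
$\left(2994 + 2661\right) + D{\left(43 \right)} = \left(2994 + 2661\right) + \left(-3 + 2 \cdot 43\right) = 5655 + \left(-3 + 86\right) = 5655 + 83 = 5738$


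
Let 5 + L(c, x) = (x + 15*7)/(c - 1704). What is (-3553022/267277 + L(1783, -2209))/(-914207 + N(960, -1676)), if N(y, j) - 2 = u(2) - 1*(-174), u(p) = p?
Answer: 948613961/19299615393607 ≈ 4.9152e-5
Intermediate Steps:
L(c, x) = -5 + (105 + x)/(-1704 + c) (L(c, x) = -5 + (x + 15*7)/(c - 1704) = -5 + (x + 105)/(-1704 + c) = -5 + (105 + x)/(-1704 + c))
N(y, j) = 178 (N(y, j) = 2 + (2 - 1*(-174)) = 2 + (2 + 174) = 2 + 176 = 178)
(-3553022/267277 + L(1783, -2209))/(-914207 + N(960, -1676)) = (-3553022/267277 + (8625 - 2209 - 5*1783)/(-1704 + 1783))/(-914207 + 178) = (-3553022*1/267277 + (8625 - 2209 - 8915)/79)/(-914029) = (-3553022/267277 + (1/79)*(-2499))*(-1/914029) = (-3553022/267277 - 2499/79)*(-1/914029) = -948613961/21114883*(-1/914029) = 948613961/19299615393607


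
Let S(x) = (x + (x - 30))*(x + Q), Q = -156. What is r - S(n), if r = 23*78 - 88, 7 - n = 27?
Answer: -10614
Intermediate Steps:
n = -20 (n = 7 - 1*27 = 7 - 27 = -20)
r = 1706 (r = 1794 - 88 = 1706)
S(x) = (-156 + x)*(-30 + 2*x) (S(x) = (x + (x - 30))*(x - 156) = (x + (-30 + x))*(-156 + x) = (-30 + 2*x)*(-156 + x) = (-156 + x)*(-30 + 2*x))
r - S(n) = 1706 - (4680 - 342*(-20) + 2*(-20)²) = 1706 - (4680 + 6840 + 2*400) = 1706 - (4680 + 6840 + 800) = 1706 - 1*12320 = 1706 - 12320 = -10614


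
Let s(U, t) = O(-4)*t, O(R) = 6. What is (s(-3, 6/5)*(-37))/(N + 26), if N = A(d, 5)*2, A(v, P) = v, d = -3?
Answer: -333/25 ≈ -13.320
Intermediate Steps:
s(U, t) = 6*t
N = -6 (N = -3*2 = -6)
(s(-3, 6/5)*(-37))/(N + 26) = ((6*(6/5))*(-37))/(-6 + 26) = ((6*(6*(⅕)))*(-37))/20 = ((6*(6/5))*(-37))*(1/20) = ((36/5)*(-37))*(1/20) = -1332/5*1/20 = -333/25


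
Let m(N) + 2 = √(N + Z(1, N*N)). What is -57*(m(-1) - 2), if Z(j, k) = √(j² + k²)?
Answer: 228 - 57*√(-1 + √2) ≈ 191.32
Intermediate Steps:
m(N) = -2 + √(N + √(1 + N⁴)) (m(N) = -2 + √(N + √(1² + (N*N)²)) = -2 + √(N + √(1 + (N²)²)) = -2 + √(N + √(1 + N⁴)))
-57*(m(-1) - 2) = -57*((-2 + √(-1 + √(1 + (-1)⁴))) - 2) = -57*((-2 + √(-1 + √(1 + 1))) - 2) = -57*((-2 + √(-1 + √2)) - 2) = -57*(-4 + √(-1 + √2)) = 228 - 57*√(-1 + √2)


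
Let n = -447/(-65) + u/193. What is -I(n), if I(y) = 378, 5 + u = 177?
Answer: -378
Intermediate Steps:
u = 172 (u = -5 + 177 = 172)
n = 97451/12545 (n = -447/(-65) + 172/193 = -447*(-1/65) + 172*(1/193) = 447/65 + 172/193 = 97451/12545 ≈ 7.7681)
-I(n) = -1*378 = -378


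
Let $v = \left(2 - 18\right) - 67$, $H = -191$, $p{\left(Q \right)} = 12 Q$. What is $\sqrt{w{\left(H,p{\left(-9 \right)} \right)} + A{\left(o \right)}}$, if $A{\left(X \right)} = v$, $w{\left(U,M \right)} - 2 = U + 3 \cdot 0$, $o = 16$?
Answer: $4 i \sqrt{17} \approx 16.492 i$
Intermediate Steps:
$w{\left(U,M \right)} = 2 + U$ ($w{\left(U,M \right)} = 2 + \left(U + 3 \cdot 0\right) = 2 + \left(U + 0\right) = 2 + U$)
$v = -83$ ($v = -16 - 67 = -83$)
$A{\left(X \right)} = -83$
$\sqrt{w{\left(H,p{\left(-9 \right)} \right)} + A{\left(o \right)}} = \sqrt{\left(2 - 191\right) - 83} = \sqrt{-189 - 83} = \sqrt{-272} = 4 i \sqrt{17}$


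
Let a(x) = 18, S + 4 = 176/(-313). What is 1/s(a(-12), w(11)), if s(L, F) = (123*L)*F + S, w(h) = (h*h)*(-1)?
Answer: -313/83852250 ≈ -3.7328e-6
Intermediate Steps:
w(h) = -h**2 (w(h) = h**2*(-1) = -h**2)
S = -1428/313 (S = -4 + 176/(-313) = -4 + 176*(-1/313) = -4 - 176/313 = -1428/313 ≈ -4.5623)
s(L, F) = -1428/313 + 123*F*L (s(L, F) = (123*L)*F - 1428/313 = 123*F*L - 1428/313 = -1428/313 + 123*F*L)
1/s(a(-12), w(11)) = 1/(-1428/313 + 123*(-1*11**2)*18) = 1/(-1428/313 + 123*(-1*121)*18) = 1/(-1428/313 + 123*(-121)*18) = 1/(-1428/313 - 267894) = 1/(-83852250/313) = -313/83852250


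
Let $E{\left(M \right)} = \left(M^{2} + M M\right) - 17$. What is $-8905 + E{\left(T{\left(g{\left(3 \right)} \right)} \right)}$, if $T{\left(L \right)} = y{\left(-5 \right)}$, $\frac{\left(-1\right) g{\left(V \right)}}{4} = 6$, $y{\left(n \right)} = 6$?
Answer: $-8850$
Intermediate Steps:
$g{\left(V \right)} = -24$ ($g{\left(V \right)} = \left(-4\right) 6 = -24$)
$T{\left(L \right)} = 6$
$E{\left(M \right)} = -17 + 2 M^{2}$ ($E{\left(M \right)} = \left(M^{2} + M^{2}\right) - 17 = 2 M^{2} - 17 = -17 + 2 M^{2}$)
$-8905 + E{\left(T{\left(g{\left(3 \right)} \right)} \right)} = -8905 - \left(17 - 2 \cdot 6^{2}\right) = -8905 + \left(-17 + 2 \cdot 36\right) = -8905 + \left(-17 + 72\right) = -8905 + 55 = -8850$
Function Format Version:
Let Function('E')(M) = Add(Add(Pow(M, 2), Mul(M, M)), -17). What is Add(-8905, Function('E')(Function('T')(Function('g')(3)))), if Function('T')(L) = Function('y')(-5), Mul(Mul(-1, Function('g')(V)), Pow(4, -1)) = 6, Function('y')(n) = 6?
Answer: -8850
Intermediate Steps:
Function('g')(V) = -24 (Function('g')(V) = Mul(-4, 6) = -24)
Function('T')(L) = 6
Function('E')(M) = Add(-17, Mul(2, Pow(M, 2))) (Function('E')(M) = Add(Add(Pow(M, 2), Pow(M, 2)), -17) = Add(Mul(2, Pow(M, 2)), -17) = Add(-17, Mul(2, Pow(M, 2))))
Add(-8905, Function('E')(Function('T')(Function('g')(3)))) = Add(-8905, Add(-17, Mul(2, Pow(6, 2)))) = Add(-8905, Add(-17, Mul(2, 36))) = Add(-8905, Add(-17, 72)) = Add(-8905, 55) = -8850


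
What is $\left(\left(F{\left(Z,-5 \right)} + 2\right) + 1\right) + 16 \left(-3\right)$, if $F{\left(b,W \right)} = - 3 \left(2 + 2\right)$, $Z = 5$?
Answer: $-57$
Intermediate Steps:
$F{\left(b,W \right)} = -12$ ($F{\left(b,W \right)} = \left(-3\right) 4 = -12$)
$\left(\left(F{\left(Z,-5 \right)} + 2\right) + 1\right) + 16 \left(-3\right) = \left(\left(-12 + 2\right) + 1\right) + 16 \left(-3\right) = \left(-10 + 1\right) - 48 = -9 - 48 = -57$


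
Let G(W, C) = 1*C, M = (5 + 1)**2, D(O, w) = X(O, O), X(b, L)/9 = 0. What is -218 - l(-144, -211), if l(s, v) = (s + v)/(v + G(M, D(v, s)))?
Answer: -46353/211 ≈ -219.68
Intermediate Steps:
X(b, L) = 0 (X(b, L) = 9*0 = 0)
D(O, w) = 0
M = 36 (M = 6**2 = 36)
G(W, C) = C
l(s, v) = (s + v)/v (l(s, v) = (s + v)/(v + 0) = (s + v)/v)
-218 - l(-144, -211) = -218 - (-144 - 211)/(-211) = -218 - (-1)*(-355)/211 = -218 - 1*355/211 = -218 - 355/211 = -46353/211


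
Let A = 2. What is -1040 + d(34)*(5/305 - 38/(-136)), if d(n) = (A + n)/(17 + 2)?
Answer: -20480077/19703 ≈ -1039.4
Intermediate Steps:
d(n) = 2/19 + n/19 (d(n) = (2 + n)/(17 + 2) = (2 + n)/19 = (2 + n)*(1/19) = 2/19 + n/19)
-1040 + d(34)*(5/305 - 38/(-136)) = -1040 + (2/19 + (1/19)*34)*(5/305 - 38/(-136)) = -1040 + (2/19 + 34/19)*(5*(1/305) - 38*(-1/136)) = -1040 + 36*(1/61 + 19/68)/19 = -1040 + (36/19)*(1227/4148) = -1040 + 11043/19703 = -20480077/19703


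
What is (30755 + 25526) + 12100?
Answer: 68381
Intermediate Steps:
(30755 + 25526) + 12100 = 56281 + 12100 = 68381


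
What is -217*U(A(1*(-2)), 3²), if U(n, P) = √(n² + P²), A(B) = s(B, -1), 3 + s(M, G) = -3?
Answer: -651*√13 ≈ -2347.2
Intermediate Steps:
s(M, G) = -6 (s(M, G) = -3 - 3 = -6)
A(B) = -6
U(n, P) = √(P² + n²)
-217*U(A(1*(-2)), 3²) = -217*√((3²)² + (-6)²) = -217*√(9² + 36) = -217*√(81 + 36) = -651*√13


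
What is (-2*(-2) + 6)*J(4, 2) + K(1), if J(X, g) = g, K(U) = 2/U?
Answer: 22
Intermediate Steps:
(-2*(-2) + 6)*J(4, 2) + K(1) = (-2*(-2) + 6)*2 + 2/1 = (4 + 6)*2 + 2*1 = 10*2 + 2 = 20 + 2 = 22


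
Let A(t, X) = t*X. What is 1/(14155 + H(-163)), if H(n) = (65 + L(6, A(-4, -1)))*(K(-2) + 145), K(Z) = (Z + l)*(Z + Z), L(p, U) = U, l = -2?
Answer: 1/25264 ≈ 3.9582e-5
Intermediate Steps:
A(t, X) = X*t
K(Z) = 2*Z*(-2 + Z) (K(Z) = (Z - 2)*(Z + Z) = (-2 + Z)*(2*Z) = 2*Z*(-2 + Z))
H(n) = 11109 (H(n) = (65 - 1*(-4))*(2*(-2)*(-2 - 2) + 145) = (65 + 4)*(2*(-2)*(-4) + 145) = 69*(16 + 145) = 69*161 = 11109)
1/(14155 + H(-163)) = 1/(14155 + 11109) = 1/25264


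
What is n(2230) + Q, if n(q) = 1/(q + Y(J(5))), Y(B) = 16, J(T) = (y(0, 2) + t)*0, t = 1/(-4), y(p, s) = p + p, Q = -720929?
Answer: -1619206533/2246 ≈ -7.2093e+5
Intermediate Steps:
y(p, s) = 2*p
t = -¼ ≈ -0.25000
J(T) = 0 (J(T) = (2*0 - ¼)*0 = (0 - ¼)*0 = -¼*0 = 0)
n(q) = 1/(16 + q) (n(q) = 1/(q + 16) = 1/(16 + q))
n(2230) + Q = 1/(16 + 2230) - 720929 = 1/2246 - 720929 = -1619206533/2246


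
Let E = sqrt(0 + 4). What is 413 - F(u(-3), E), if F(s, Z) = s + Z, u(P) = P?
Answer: 414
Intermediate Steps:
E = 2 (E = sqrt(4) = 2)
F(s, Z) = Z + s
413 - F(u(-3), E) = 413 - (2 - 3) = 413 - 1*(-1) = 413 + 1 = 414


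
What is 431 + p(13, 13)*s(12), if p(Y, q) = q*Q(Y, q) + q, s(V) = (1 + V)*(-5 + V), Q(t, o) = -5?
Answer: -4301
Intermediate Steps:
p(Y, q) = -4*q (p(Y, q) = q*(-5) + q = -5*q + q = -4*q)
431 + p(13, 13)*s(12) = 431 + (-4*13)*(-5 + 12**2 - 4*12) = 431 - 52*(-5 + 144 - 48) = 431 - 52*91 = 431 - 4732 = -4301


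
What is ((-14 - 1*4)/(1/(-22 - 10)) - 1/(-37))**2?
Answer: 454243969/1369 ≈ 3.3181e+5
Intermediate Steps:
((-14 - 1*4)/(1/(-22 - 10)) - 1/(-37))**2 = ((-14 - 4)/(1/(-32)) - 1*(-1/37))**2 = (-18/(-1/32) + 1/37)**2 = (-18*(-32) + 1/37)**2 = (576 + 1/37)**2 = (21313/37)**2 = 454243969/1369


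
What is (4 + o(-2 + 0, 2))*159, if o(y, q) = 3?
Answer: 1113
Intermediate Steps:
(4 + o(-2 + 0, 2))*159 = (4 + 3)*159 = 7*159 = 1113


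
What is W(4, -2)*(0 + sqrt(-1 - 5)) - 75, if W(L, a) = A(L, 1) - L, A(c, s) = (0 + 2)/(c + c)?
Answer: -75 - 15*I*sqrt(6)/4 ≈ -75.0 - 9.1856*I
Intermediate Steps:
A(c, s) = 1/c (A(c, s) = 2/((2*c)) = 2*(1/(2*c)) = 1/c)
W(L, a) = 1/L - L
W(4, -2)*(0 + sqrt(-1 - 5)) - 75 = (1/4 - 1*4)*(0 + sqrt(-1 - 5)) - 75 = (1/4 - 4)*(0 + sqrt(-6)) - 75 = -15*(0 + I*sqrt(6))/4 - 75 = -15*I*sqrt(6)/4 - 75 = -75 - 15*I*sqrt(6)/4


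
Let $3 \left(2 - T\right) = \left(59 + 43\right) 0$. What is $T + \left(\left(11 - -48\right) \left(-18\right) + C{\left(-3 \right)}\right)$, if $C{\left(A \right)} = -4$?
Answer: $-1064$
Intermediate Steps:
$T = 2$ ($T = 2 - \frac{\left(59 + 43\right) 0}{3} = 2 - \frac{102 \cdot 0}{3} = 2 - 0 = 2 + 0 = 2$)
$T + \left(\left(11 - -48\right) \left(-18\right) + C{\left(-3 \right)}\right) = 2 + \left(\left(11 - -48\right) \left(-18\right) - 4\right) = 2 + \left(\left(11 + 48\right) \left(-18\right) - 4\right) = 2 + \left(59 \left(-18\right) - 4\right) = 2 - 1066 = -1064$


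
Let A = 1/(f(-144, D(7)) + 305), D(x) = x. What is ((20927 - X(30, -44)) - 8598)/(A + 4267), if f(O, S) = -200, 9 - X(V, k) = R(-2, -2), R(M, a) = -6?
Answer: 646485/224018 ≈ 2.8859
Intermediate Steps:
X(V, k) = 15 (X(V, k) = 9 - 1*(-6) = 9 + 6 = 15)
A = 1/105 (A = 1/(-200 + 305) = 1/105 ≈ 0.0095238)
((20927 - X(30, -44)) - 8598)/(A + 4267) = ((20927 - 1*15) - 8598)/(1/105 + 4267) = ((20927 - 15) - 8598)/(448036/105) = (20912 - 8598)*(105/448036) = 12314*(105/448036) = 646485/224018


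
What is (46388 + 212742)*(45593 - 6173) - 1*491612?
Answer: 10214412988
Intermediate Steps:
(46388 + 212742)*(45593 - 6173) - 1*491612 = 259130*39420 - 491612 = 10214904600 - 491612 = 10214412988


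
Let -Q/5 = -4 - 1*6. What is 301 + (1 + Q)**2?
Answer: 2902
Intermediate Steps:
Q = 50 (Q = -5*(-4 - 1*6) = -5*(-4 - 6) = -5*(-10) = 50)
301 + (1 + Q)**2 = 301 + (1 + 50)**2 = 301 + 51**2 = 301 + 2601 = 2902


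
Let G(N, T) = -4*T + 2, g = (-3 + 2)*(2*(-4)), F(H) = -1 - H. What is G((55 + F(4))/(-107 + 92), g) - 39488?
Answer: -39518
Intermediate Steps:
g = 8 (g = -1*(-8) = 8)
G(N, T) = 2 - 4*T
G((55 + F(4))/(-107 + 92), g) - 39488 = (2 - 4*8) - 39488 = (2 - 32) - 39488 = -30 - 39488 = -39518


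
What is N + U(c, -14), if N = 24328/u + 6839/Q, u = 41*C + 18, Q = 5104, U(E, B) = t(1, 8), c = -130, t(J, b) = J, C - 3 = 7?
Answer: 32320429/546128 ≈ 59.181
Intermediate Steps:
C = 10 (C = 3 + 7 = 10)
U(E, B) = 1
u = 428 (u = 41*10 + 18 = 410 + 18 = 428)
N = 31774301/546128 (N = 24328/428 + 6839/5104 = 24328*(1/428) + 6839*(1/5104) = 6082/107 + 6839/5104 = 31774301/546128 ≈ 58.181)
N + U(c, -14) = 31774301/546128 + 1 = 32320429/546128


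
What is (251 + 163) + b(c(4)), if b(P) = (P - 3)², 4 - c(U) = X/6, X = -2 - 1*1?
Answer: 1665/4 ≈ 416.25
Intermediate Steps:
X = -3 (X = -2 - 1 = -3)
c(U) = 9/2 (c(U) = 4 - (-3)/6 = 4 - 1*(-½) = 4 + ½ = 9/2)
b(P) = (-3 + P)²
(251 + 163) + b(c(4)) = (251 + 163) + (-3 + 9/2)² = 414 + (3/2)² = 414 + 9/4 = 1665/4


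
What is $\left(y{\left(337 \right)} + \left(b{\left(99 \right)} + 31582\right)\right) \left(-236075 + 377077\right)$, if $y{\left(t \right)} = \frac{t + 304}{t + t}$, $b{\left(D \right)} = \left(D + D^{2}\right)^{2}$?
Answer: $\frac{4658707977111409}{337} \approx 1.3824 \cdot 10^{13}$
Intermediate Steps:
$y{\left(t \right)} = \frac{304 + t}{2 t}$
$\left(y{\left(337 \right)} + \left(b{\left(99 \right)} + 31582\right)\right) \left(-236075 + 377077\right) = \left(\frac{304 + 337}{2 \cdot 337} + \left(99^{2} \left(1 + 99\right)^{2} + 31582\right)\right) \left(-236075 + 377077\right) = \left(\frac{1}{2} \cdot \frac{1}{337} \cdot 641 + \left(9801 \cdot 100^{2} + 31582\right)\right) 141002 = \left(\frac{641}{674} + \left(9801 \cdot 10000 + 31582\right)\right) 141002 = \left(\frac{641}{674} + \left(98010000 + 31582\right)\right) 141002 = \left(\frac{641}{674} + 98041582\right) 141002 = \frac{66080026909}{674} \cdot 141002 = \frac{4658707977111409}{337}$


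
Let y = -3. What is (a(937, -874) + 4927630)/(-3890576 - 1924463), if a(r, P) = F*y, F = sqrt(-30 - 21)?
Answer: -4927630/5815039 + 3*I*sqrt(51)/5815039 ≈ -0.84739 + 3.6843e-6*I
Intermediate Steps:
F = I*sqrt(51) (F = sqrt(-51) = I*sqrt(51) ≈ 7.1414*I)
a(r, P) = -3*I*sqrt(51) (a(r, P) = (I*sqrt(51))*(-3) = -3*I*sqrt(51))
(a(937, -874) + 4927630)/(-3890576 - 1924463) = (-3*I*sqrt(51) + 4927630)/(-3890576 - 1924463) = (4927630 - 3*I*sqrt(51))/(-5815039) = (4927630 - 3*I*sqrt(51))*(-1/5815039) = -4927630/5815039 + 3*I*sqrt(51)/5815039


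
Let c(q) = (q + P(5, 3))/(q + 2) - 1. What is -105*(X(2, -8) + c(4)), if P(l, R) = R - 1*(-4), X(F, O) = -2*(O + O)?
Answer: -6895/2 ≈ -3447.5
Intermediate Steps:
X(F, O) = -4*O
P(l, R) = 4 + R (P(l, R) = R + 4 = 4 + R)
c(q) = -1 + (7 + q)/(2 + q) (c(q) = (q + (4 + 3))/(q + 2) - 1 = (q + 7)/(2 + q) - 1 = (7 + q)/(2 + q) - 1 = -1 + (7 + q)/(2 + q))
-105*(X(2, -8) + c(4)) = -105*(-4*(-8) + 5/(2 + 4)) = -105*(32 + 5/6) = -105*197/6 = -6895/2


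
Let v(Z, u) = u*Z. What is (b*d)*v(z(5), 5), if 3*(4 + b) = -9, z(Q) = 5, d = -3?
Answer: 525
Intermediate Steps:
b = -7 (b = -4 + (⅓)*(-9) = -4 - 3 = -7)
v(Z, u) = Z*u
(b*d)*v(z(5), 5) = (-7*(-3))*(5*5) = 21*25 = 525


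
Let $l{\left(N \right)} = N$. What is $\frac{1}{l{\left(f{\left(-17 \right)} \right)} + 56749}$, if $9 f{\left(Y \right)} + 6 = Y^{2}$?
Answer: $\frac{9}{511024} \approx 1.7612 \cdot 10^{-5}$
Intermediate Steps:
$f{\left(Y \right)} = - \frac{2}{3} + \frac{Y^{2}}{9}$
$\frac{1}{l{\left(f{\left(-17 \right)} \right)} + 56749} = \frac{1}{\left(- \frac{2}{3} + \frac{\left(-17\right)^{2}}{9}\right) + 56749} = \frac{1}{\left(- \frac{2}{3} + \frac{1}{9} \cdot 289\right) + 56749} = \frac{1}{\left(- \frac{2}{3} + \frac{289}{9}\right) + 56749} = \frac{1}{\frac{283}{9} + 56749} = \frac{1}{\frac{511024}{9}} = \frac{9}{511024}$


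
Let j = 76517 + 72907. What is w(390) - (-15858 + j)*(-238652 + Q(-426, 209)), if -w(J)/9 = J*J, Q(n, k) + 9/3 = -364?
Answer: 31923442854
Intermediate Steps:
Q(n, k) = -367 (Q(n, k) = -3 - 364 = -367)
j = 149424
w(J) = -9*J**2 (w(J) = -9*J*J = -9*J**2)
w(390) - (-15858 + j)*(-238652 + Q(-426, 209)) = -9*390**2 - (-15858 + 149424)*(-238652 - 367) = -9*152100 - 133566*(-239019) = -1368900 - 1*(-31924811754) = -1368900 + 31924811754 = 31923442854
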